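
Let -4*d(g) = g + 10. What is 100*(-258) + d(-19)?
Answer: -103191/4 ≈ -25798.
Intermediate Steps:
d(g) = -5/2 - g/4 (d(g) = -(g + 10)/4 = -(10 + g)/4 = -5/2 - g/4)
100*(-258) + d(-19) = 100*(-258) + (-5/2 - 1/4*(-19)) = -25800 + (-5/2 + 19/4) = -25800 + 9/4 = -103191/4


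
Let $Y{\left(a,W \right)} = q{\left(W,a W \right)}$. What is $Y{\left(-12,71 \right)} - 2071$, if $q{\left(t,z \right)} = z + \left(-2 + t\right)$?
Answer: $-2854$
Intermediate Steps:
$q{\left(t,z \right)} = -2 + t + z$
$Y{\left(a,W \right)} = -2 + W + W a$ ($Y{\left(a,W \right)} = -2 + W + a W = -2 + W + W a$)
$Y{\left(-12,71 \right)} - 2071 = \left(-2 + 71 + 71 \left(-12\right)\right) - 2071 = \left(-2 + 71 - 852\right) - 2071 = -783 - 2071 = -2854$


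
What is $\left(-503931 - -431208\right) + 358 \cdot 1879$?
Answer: $599959$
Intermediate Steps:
$\left(-503931 - -431208\right) + 358 \cdot 1879 = \left(-503931 + \left(-392 + 431600\right)\right) + 672682 = \left(-503931 + 431208\right) + 672682 = -72723 + 672682 = 599959$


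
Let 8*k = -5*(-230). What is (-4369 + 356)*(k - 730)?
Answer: 9410485/4 ≈ 2.3526e+6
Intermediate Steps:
k = 575/4 (k = (-5*(-230))/8 = (⅛)*1150 = 575/4 ≈ 143.75)
(-4369 + 356)*(k - 730) = (-4369 + 356)*(575/4 - 730) = -4013*(-2345/4) = 9410485/4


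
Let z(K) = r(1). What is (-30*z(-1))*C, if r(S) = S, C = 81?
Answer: -2430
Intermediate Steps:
z(K) = 1
(-30*z(-1))*C = -30*1*81 = -30*81 = -2430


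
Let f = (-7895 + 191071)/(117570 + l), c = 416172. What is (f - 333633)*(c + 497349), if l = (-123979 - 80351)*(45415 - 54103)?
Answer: -90181404419016819839/295889435 ≈ -3.0478e+11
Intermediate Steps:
l = 1775219040 (l = -204330*(-8688) = 1775219040)
f = 91588/887668305 (f = (-7895 + 191071)/(117570 + 1775219040) = 183176/1775336610 = 183176*(1/1775336610) = 91588/887668305 ≈ 0.00010318)
(f - 333633)*(c + 497349) = (91588/887668305 - 333633)*(416172 + 497349) = -296155439510477/887668305*913521 = -90181404419016819839/295889435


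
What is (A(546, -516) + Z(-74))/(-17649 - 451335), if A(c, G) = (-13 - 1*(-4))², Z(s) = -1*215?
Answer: 67/234492 ≈ 0.00028572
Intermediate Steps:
Z(s) = -215
A(c, G) = 81 (A(c, G) = (-13 + 4)² = (-9)² = 81)
(A(546, -516) + Z(-74))/(-17649 - 451335) = (81 - 215)/(-17649 - 451335) = -134/(-468984) = -134*(-1/468984) = 67/234492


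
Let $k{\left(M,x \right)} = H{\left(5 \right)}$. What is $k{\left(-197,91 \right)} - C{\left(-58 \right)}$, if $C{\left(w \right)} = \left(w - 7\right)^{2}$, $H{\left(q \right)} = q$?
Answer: $-4220$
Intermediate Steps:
$k{\left(M,x \right)} = 5$
$C{\left(w \right)} = \left(-7 + w\right)^{2}$
$k{\left(-197,91 \right)} - C{\left(-58 \right)} = 5 - \left(-7 - 58\right)^{2} = 5 - \left(-65\right)^{2} = 5 - 4225 = -4220$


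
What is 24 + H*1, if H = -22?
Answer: 2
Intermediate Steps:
24 + H*1 = 24 - 22*1 = 24 - 22 = 2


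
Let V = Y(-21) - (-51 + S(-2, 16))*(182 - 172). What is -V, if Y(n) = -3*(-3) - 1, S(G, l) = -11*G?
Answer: -298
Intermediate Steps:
Y(n) = 8 (Y(n) = 9 - 1 = 8)
V = 298 (V = 8 - (-51 - 11*(-2))*(182 - 172) = 8 - (-51 + 22)*10 = 8 - (-29)*10 = 8 - 1*(-290) = 8 + 290 = 298)
-V = -1*298 = -298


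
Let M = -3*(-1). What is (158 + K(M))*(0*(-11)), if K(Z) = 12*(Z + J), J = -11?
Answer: 0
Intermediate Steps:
M = 3
K(Z) = -132 + 12*Z (K(Z) = 12*(Z - 11) = 12*(-11 + Z) = -132 + 12*Z)
(158 + K(M))*(0*(-11)) = (158 + (-132 + 12*3))*(0*(-11)) = (158 + (-132 + 36))*0 = (158 - 96)*0 = 62*0 = 0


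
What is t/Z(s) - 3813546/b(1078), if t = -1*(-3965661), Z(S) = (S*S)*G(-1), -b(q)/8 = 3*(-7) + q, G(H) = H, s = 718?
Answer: 60388776834/136227217 ≈ 443.29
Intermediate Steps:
b(q) = 168 - 8*q (b(q) = -8*(3*(-7) + q) = -8*(-21 + q) = 168 - 8*q)
Z(S) = -S² (Z(S) = (S*S)*(-1) = S²*(-1) = -S²)
t = 3965661
t/Z(s) - 3813546/b(1078) = 3965661/((-1*718²)) - 3813546/(168 - 8*1078) = 3965661/((-1*515524)) - 3813546/(168 - 8624) = 3965661/(-515524) - 3813546/(-8456) = 3965661*(-1/515524) - 3813546*(-1/8456) = -3965661/515524 + 1906773/4228 = 60388776834/136227217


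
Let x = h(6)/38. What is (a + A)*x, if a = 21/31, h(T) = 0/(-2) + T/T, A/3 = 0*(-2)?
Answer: 21/1178 ≈ 0.017827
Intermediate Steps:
A = 0 (A = 3*(0*(-2)) = 3*0 = 0)
h(T) = 1 (h(T) = 0*(-1/2) + 1 = 0 + 1 = 1)
a = 21/31 (a = 21*(1/31) = 21/31 ≈ 0.67742)
x = 1/38 ≈ 0.026316
(a + A)*x = (21/31 + 0)*(1/38) = (21/31)*(1/38) = 21/1178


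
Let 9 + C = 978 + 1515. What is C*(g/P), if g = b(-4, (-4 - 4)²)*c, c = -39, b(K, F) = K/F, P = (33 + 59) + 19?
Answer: 8073/148 ≈ 54.547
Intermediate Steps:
C = 2484 (C = -9 + (978 + 1515) = -9 + 2493 = 2484)
P = 111 (P = 92 + 19 = 111)
g = 39/16 (g = -4/(-4 - 4)²*(-39) = -4/((-8)²)*(-39) = -4/64*(-39) = -4*1/64*(-39) = -1/16*(-39) = 39/16 ≈ 2.4375)
C*(g/P) = 2484*((39/16)/111) = 2484*((39/16)*(1/111)) = 2484*(13/592) = 8073/148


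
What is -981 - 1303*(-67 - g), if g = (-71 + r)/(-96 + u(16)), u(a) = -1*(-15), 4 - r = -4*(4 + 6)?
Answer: 260263/3 ≈ 86754.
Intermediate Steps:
r = 44 (r = 4 - (-4)*(4 + 6) = 4 - (-4)*10 = 4 - 1*(-40) = 4 + 40 = 44)
u(a) = 15
g = ⅓ (g = (-71 + 44)/(-96 + 15) = -27/(-81) = -27*(-1/81) = ⅓ ≈ 0.33333)
-981 - 1303*(-67 - g) = -981 - 1303*(-67 - 1*⅓) = -981 - 1303*(-67 - ⅓) = -981 - 1303*(-202/3) = -981 + 263206/3 = 260263/3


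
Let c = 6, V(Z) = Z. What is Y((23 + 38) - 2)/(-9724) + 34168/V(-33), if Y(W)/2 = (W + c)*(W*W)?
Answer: -110357/102 ≈ -1081.9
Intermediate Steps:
Y(W) = 2*W**2*(6 + W) (Y(W) = 2*((W + 6)*(W*W)) = 2*((6 + W)*W**2) = 2*(W**2*(6 + W)) = 2*W**2*(6 + W))
Y((23 + 38) - 2)/(-9724) + 34168/V(-33) = (2*((23 + 38) - 2)**2*(6 + ((23 + 38) - 2)))/(-9724) + 34168/(-33) = (2*(61 - 2)**2*(6 + (61 - 2)))*(-1/9724) + 34168*(-1/33) = (2*59**2*(6 + 59))*(-1/9724) - 34168/33 = (2*3481*65)*(-1/9724) - 34168/33 = 452530*(-1/9724) - 34168/33 = -17405/374 - 34168/33 = -110357/102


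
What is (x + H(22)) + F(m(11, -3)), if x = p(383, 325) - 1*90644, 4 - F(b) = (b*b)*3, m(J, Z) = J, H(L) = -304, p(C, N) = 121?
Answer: -91186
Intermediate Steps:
F(b) = 4 - 3*b**2 (F(b) = 4 - b*b*3 = 4 - b**2*3 = 4 - 3*b**2)
x = -90523 (x = 121 - 1*90644 = 121 - 90644 = -90523)
(x + H(22)) + F(m(11, -3)) = (-90523 - 304) + (4 - 3*11**2) = -90827 + (4 - 3*121) = -90827 + (4 - 363) = -90827 - 359 = -91186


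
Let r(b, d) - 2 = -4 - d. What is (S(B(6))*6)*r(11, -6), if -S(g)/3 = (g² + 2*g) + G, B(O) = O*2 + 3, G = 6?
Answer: -18792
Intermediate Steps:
B(O) = 3 + 2*O (B(O) = 2*O + 3 = 3 + 2*O)
r(b, d) = -2 - d (r(b, d) = 2 + (-4 - d) = -2 - d)
S(g) = -18 - 6*g - 3*g² (S(g) = -3*((g² + 2*g) + 6) = -3*(6 + g² + 2*g) = -18 - 6*g - 3*g²)
(S(B(6))*6)*r(11, -6) = ((-18 - 6*(3 + 2*6) - 3*(3 + 2*6)²)*6)*(-2 - 1*(-6)) = ((-18 - 6*(3 + 12) - 3*(3 + 12)²)*6)*(-2 + 6) = ((-18 - 6*15 - 3*15²)*6)*4 = ((-18 - 90 - 3*225)*6)*4 = ((-18 - 90 - 675)*6)*4 = -783*6*4 = -4698*4 = -18792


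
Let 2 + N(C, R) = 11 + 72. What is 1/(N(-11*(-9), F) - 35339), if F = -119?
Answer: -1/35258 ≈ -2.8362e-5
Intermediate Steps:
N(C, R) = 81 (N(C, R) = -2 + (11 + 72) = -2 + 83 = 81)
1/(N(-11*(-9), F) - 35339) = 1/(81 - 35339) = 1/(-35258) = -1/35258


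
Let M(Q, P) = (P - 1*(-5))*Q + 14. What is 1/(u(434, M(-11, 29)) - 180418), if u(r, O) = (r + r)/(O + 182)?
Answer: -89/16057636 ≈ -5.5425e-6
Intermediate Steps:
M(Q, P) = 14 + Q*(5 + P) (M(Q, P) = (P + 5)*Q + 14 = (5 + P)*Q + 14 = Q*(5 + P) + 14 = 14 + Q*(5 + P))
u(r, O) = 2*r/(182 + O) (u(r, O) = (2*r)/(182 + O) = 2*r/(182 + O))
1/(u(434, M(-11, 29)) - 180418) = 1/(2*434/(182 + (14 + 5*(-11) + 29*(-11))) - 180418) = 1/(2*434/(182 + (14 - 55 - 319)) - 180418) = 1/(2*434/(182 - 360) - 180418) = 1/(2*434/(-178) - 180418) = 1/(2*434*(-1/178) - 180418) = 1/(-434/89 - 180418) = 1/(-16057636/89) = -89/16057636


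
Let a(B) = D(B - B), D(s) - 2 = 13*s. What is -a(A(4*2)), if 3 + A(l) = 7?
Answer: -2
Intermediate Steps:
D(s) = 2 + 13*s
A(l) = 4 (A(l) = -3 + 7 = 4)
a(B) = 2 (a(B) = 2 + 13*(B - B) = 2 + 13*0 = 2 + 0 = 2)
-a(A(4*2)) = -1*2 = -2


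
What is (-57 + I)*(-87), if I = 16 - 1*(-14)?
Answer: 2349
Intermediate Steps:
I = 30 (I = 16 + 14 = 30)
(-57 + I)*(-87) = (-57 + 30)*(-87) = -27*(-87) = 2349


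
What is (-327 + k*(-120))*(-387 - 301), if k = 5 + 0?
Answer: 637776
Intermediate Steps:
k = 5
(-327 + k*(-120))*(-387 - 301) = (-327 + 5*(-120))*(-387 - 301) = (-327 - 600)*(-688) = -927*(-688) = 637776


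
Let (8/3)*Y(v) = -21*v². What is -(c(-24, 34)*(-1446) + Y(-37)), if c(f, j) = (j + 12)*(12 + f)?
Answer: -6299289/8 ≈ -7.8741e+5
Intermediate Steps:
Y(v) = -63*v²/8 (Y(v) = 3*(-21*v²)/8 = -63*v²/8)
c(f, j) = (12 + f)*(12 + j) (c(f, j) = (12 + j)*(12 + f) = (12 + f)*(12 + j))
-(c(-24, 34)*(-1446) + Y(-37)) = -((144 + 12*(-24) + 12*34 - 24*34)*(-1446) - 63/8*(-37)²) = -((144 - 288 + 408 - 816)*(-1446) - 63/8*1369) = -(-552*(-1446) - 86247/8) = -(798192 - 86247/8) = -1*6299289/8 = -6299289/8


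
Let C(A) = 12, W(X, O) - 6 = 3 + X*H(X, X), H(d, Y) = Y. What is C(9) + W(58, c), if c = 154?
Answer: 3385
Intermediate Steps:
W(X, O) = 9 + X² (W(X, O) = 6 + (3 + X*X) = 6 + (3 + X²) = 9 + X²)
C(9) + W(58, c) = 12 + (9 + 58²) = 12 + (9 + 3364) = 12 + 3373 = 3385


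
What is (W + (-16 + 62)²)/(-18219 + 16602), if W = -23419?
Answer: 7101/539 ≈ 13.174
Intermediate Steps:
(W + (-16 + 62)²)/(-18219 + 16602) = (-23419 + (-16 + 62)²)/(-18219 + 16602) = (-23419 + 46²)/(-1617) = (-23419 + 2116)*(-1/1617) = -21303*(-1/1617) = 7101/539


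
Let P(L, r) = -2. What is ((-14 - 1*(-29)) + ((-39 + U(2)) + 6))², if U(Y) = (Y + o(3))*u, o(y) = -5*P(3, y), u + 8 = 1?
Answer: 10404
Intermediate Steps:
u = -7 (u = -8 + 1 = -7)
o(y) = 10 (o(y) = -5*(-2) = 10)
U(Y) = -70 - 7*Y (U(Y) = (Y + 10)*(-7) = (10 + Y)*(-7) = -70 - 7*Y)
((-14 - 1*(-29)) + ((-39 + U(2)) + 6))² = ((-14 - 1*(-29)) + ((-39 + (-70 - 7*2)) + 6))² = ((-14 + 29) + ((-39 + (-70 - 14)) + 6))² = (15 + ((-39 - 84) + 6))² = (15 + (-123 + 6))² = (15 - 117)² = (-102)² = 10404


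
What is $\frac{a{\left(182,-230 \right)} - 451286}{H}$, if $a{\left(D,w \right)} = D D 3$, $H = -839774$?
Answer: $\frac{175957}{419887} \approx 0.41906$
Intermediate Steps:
$a{\left(D,w \right)} = 3 D^{2}$ ($a{\left(D,w \right)} = D^{2} \cdot 3 = 3 D^{2}$)
$\frac{a{\left(182,-230 \right)} - 451286}{H} = \frac{3 \cdot 182^{2} - 451286}{-839774} = \left(3 \cdot 33124 - 451286\right) \left(- \frac{1}{839774}\right) = \left(99372 - 451286\right) \left(- \frac{1}{839774}\right) = \left(-351914\right) \left(- \frac{1}{839774}\right) = \frac{175957}{419887}$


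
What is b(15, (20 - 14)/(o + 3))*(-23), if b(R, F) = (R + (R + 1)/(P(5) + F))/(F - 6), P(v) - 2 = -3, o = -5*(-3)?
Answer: -621/17 ≈ -36.529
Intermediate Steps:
o = 15
P(v) = -1 (P(v) = 2 - 3 = -1)
b(R, F) = (R + (1 + R)/(-1 + F))/(-6 + F) (b(R, F) = (R + (R + 1)/(-1 + F))/(F - 6) = (R + (1 + R)/(-1 + F))/(-6 + F))
b(15, (20 - 14)/(o + 3))*(-23) = ((1 + ((20 - 14)/(15 + 3))*15)/(6 + ((20 - 14)/(15 + 3))**2 - 7*(20 - 14)/(15 + 3)))*(-23) = ((1 + (6/18)*15)/(6 + (6/18)**2 - 42/18))*(-23) = ((1 + (6*(1/18))*15)/(6 + (6*(1/18))**2 - 42/18))*(-23) = ((1 + (1/3)*15)/(6 + (1/3)**2 - 7*1/3))*(-23) = ((1 + 5)/(6 + 1/9 - 7/3))*(-23) = (6/(34/9))*(-23) = ((9/34)*6)*(-23) = (27/17)*(-23) = -621/17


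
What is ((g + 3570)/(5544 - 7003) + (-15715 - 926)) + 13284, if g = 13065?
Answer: -4914498/1459 ≈ -3368.4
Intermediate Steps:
((g + 3570)/(5544 - 7003) + (-15715 - 926)) + 13284 = ((13065 + 3570)/(5544 - 7003) + (-15715 - 926)) + 13284 = (16635/(-1459) - 16641) + 13284 = (16635*(-1/1459) - 16641) + 13284 = (-16635/1459 - 16641) + 13284 = -24295854/1459 + 13284 = -4914498/1459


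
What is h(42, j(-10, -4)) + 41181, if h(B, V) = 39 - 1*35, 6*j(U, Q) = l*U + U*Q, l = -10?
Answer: 41185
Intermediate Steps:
j(U, Q) = -5*U/3 + Q*U/6 (j(U, Q) = (-10*U + U*Q)/6 = (-10*U + Q*U)/6 = -5*U/3 + Q*U/6)
h(B, V) = 4 (h(B, V) = 39 - 35 = 4)
h(42, j(-10, -4)) + 41181 = 4 + 41181 = 41185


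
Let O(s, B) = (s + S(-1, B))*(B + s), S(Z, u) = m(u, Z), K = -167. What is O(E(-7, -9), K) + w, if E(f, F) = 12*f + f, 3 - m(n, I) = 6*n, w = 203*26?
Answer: -230534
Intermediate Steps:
w = 5278
m(n, I) = 3 - 6*n
S(Z, u) = 3 - 6*u
E(f, F) = 13*f
O(s, B) = (B + s)*(3 + s - 6*B) (O(s, B) = (s + (3 - 6*B))*(B + s) = (3 + s - 6*B)*(B + s) = (B + s)*(3 + s - 6*B))
O(E(-7, -9), K) + w = ((13*(-7))**2 - 6*(-167)**2 + 3*(-167) + 3*(13*(-7)) - 5*(-167)*13*(-7)) + 5278 = ((-91)**2 - 6*27889 - 501 + 3*(-91) - 5*(-167)*(-91)) + 5278 = (8281 - 167334 - 501 - 273 - 75985) + 5278 = -235812 + 5278 = -230534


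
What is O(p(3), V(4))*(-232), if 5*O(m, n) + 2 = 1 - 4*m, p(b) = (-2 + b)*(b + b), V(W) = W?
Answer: 1160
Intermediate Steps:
p(b) = 2*b*(-2 + b) (p(b) = (-2 + b)*(2*b) = 2*b*(-2 + b))
O(m, n) = -⅕ - 4*m/5 (O(m, n) = -⅖ + (1 - 4*m)/5 = -⅖ + (⅕ - 4*m/5) = -⅕ - 4*m/5)
O(p(3), V(4))*(-232) = (-⅕ - 8*3*(-2 + 3)/5)*(-232) = (-⅕ - 8*3/5)*(-232) = (-⅕ - ⅘*6)*(-232) = (-⅕ - 24/5)*(-232) = -5*(-232) = 1160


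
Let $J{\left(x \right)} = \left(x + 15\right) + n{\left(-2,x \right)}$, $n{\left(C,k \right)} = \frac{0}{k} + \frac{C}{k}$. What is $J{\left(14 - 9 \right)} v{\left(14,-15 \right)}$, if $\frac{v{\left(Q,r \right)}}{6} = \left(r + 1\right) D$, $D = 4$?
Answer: $- \frac{32928}{5} \approx -6585.6$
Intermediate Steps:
$n{\left(C,k \right)} = \frac{C}{k}$ ($n{\left(C,k \right)} = 0 + \frac{C}{k} = \frac{C}{k}$)
$v{\left(Q,r \right)} = 24 + 24 r$ ($v{\left(Q,r \right)} = 6 \left(r + 1\right) 4 = 6 \left(1 + r\right) 4 = 6 \left(4 + 4 r\right) = 24 + 24 r$)
$J{\left(x \right)} = 15 + x - \frac{2}{x}$ ($J{\left(x \right)} = \left(x + 15\right) - \frac{2}{x} = \left(15 + x\right) - \frac{2}{x} = 15 + x - \frac{2}{x}$)
$J{\left(14 - 9 \right)} v{\left(14,-15 \right)} = \left(15 + \left(14 - 9\right) - \frac{2}{14 - 9}\right) \left(24 + 24 \left(-15\right)\right) = \left(15 + 5 - \frac{2}{5}\right) \left(24 - 360\right) = \left(15 + 5 - \frac{2}{5}\right) \left(-336\right) = \frac{98}{5} \left(-336\right) = - \frac{32928}{5}$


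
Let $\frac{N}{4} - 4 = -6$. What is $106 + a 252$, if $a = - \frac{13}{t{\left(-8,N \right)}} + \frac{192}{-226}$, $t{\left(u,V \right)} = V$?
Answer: $\frac{68119}{226} \approx 301.41$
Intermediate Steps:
$N = -8$ ($N = 16 + 4 \left(-6\right) = 16 - 24 = -8$)
$a = \frac{701}{904}$ ($a = - \frac{13}{-8} + \frac{192}{-226} = \left(-13\right) \left(- \frac{1}{8}\right) + 192 \left(- \frac{1}{226}\right) = \frac{13}{8} - \frac{96}{113} = \frac{701}{904} \approx 0.77544$)
$106 + a 252 = 106 + \frac{701}{904} \cdot 252 = 106 + \frac{44163}{226} = \frac{68119}{226}$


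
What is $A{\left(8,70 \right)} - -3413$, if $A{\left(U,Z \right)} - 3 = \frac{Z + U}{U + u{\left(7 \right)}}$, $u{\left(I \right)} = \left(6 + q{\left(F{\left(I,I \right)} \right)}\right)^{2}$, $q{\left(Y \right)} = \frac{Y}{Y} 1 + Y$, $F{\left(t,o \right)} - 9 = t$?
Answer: $\frac{611490}{179} \approx 3416.1$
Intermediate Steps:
$F{\left(t,o \right)} = 9 + t$
$q{\left(Y \right)} = 1 + Y$ ($q{\left(Y \right)} = 1 \cdot 1 + Y = 1 + Y$)
$u{\left(I \right)} = \left(16 + I\right)^{2}$ ($u{\left(I \right)} = \left(6 + \left(1 + \left(9 + I\right)\right)\right)^{2} = \left(6 + \left(10 + I\right)\right)^{2} = \left(16 + I\right)^{2}$)
$A{\left(U,Z \right)} = 3 + \frac{U + Z}{529 + U}$ ($A{\left(U,Z \right)} = 3 + \frac{Z + U}{U + \left(16 + 7\right)^{2}} = 3 + \frac{U + Z}{U + 23^{2}} = 3 + \frac{U + Z}{U + 529} = 3 + \frac{U + Z}{529 + U}$)
$A{\left(8,70 \right)} - -3413 = \frac{1587 + 70 + 4 \cdot 8}{529 + 8} - -3413 = \frac{1587 + 70 + 32}{537} + 3413 = \frac{1}{537} \cdot 1689 + 3413 = \frac{563}{179} + 3413 = \frac{611490}{179}$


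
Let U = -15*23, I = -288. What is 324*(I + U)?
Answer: -205092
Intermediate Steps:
U = -345
324*(I + U) = 324*(-288 - 345) = 324*(-633) = -205092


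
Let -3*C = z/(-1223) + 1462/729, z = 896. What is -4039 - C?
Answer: -10801982497/2674701 ≈ -4038.6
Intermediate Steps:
C = -1134842/2674701 (C = -(896/(-1223) + 1462/729)/3 = -(896*(-1/1223) + 1462*(1/729))/3 = -(-896/1223 + 1462/729)/3 = -⅓*1134842/891567 = -1134842/2674701 ≈ -0.42429)
-4039 - C = -4039 - 1*(-1134842/2674701) = -4039 + 1134842/2674701 = -10801982497/2674701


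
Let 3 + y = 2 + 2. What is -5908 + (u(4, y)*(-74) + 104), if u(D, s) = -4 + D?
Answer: -5804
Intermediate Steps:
y = 1 (y = -3 + (2 + 2) = -3 + 4 = 1)
-5908 + (u(4, y)*(-74) + 104) = -5908 + ((-4 + 4)*(-74) + 104) = -5908 + (0*(-74) + 104) = -5908 + (0 + 104) = -5908 + 104 = -5804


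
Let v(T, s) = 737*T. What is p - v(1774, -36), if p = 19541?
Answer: -1287897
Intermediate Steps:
p - v(1774, -36) = 19541 - 737*1774 = 19541 - 1*1307438 = 19541 - 1307438 = -1287897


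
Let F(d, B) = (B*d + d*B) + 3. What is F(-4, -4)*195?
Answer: 6825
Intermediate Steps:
F(d, B) = 3 + 2*B*d (F(d, B) = (B*d + B*d) + 3 = 2*B*d + 3 = 3 + 2*B*d)
F(-4, -4)*195 = (3 + 2*(-4)*(-4))*195 = (3 + 32)*195 = 35*195 = 6825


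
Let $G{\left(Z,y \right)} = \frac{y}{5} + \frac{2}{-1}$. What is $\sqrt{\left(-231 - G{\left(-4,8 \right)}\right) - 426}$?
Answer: $\frac{7 i \sqrt{335}}{5} \approx 25.624 i$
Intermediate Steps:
$G{\left(Z,y \right)} = -2 + \frac{y}{5}$ ($G{\left(Z,y \right)} = y \frac{1}{5} + 2 \left(-1\right) = \frac{y}{5} - 2 = -2 + \frac{y}{5}$)
$\sqrt{\left(-231 - G{\left(-4,8 \right)}\right) - 426} = \sqrt{\left(-231 - \left(-2 + \frac{1}{5} \cdot 8\right)\right) - 426} = \sqrt{\left(-231 - \left(-2 + \frac{8}{5}\right)\right) - 426} = \sqrt{\left(-231 - - \frac{2}{5}\right) - 426} = \sqrt{\left(-231 + \frac{2}{5}\right) - 426} = \sqrt{- \frac{1153}{5} - 426} = \sqrt{- \frac{3283}{5}} = \frac{7 i \sqrt{335}}{5}$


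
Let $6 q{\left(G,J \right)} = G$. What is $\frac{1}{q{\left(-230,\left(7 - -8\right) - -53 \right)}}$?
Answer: $- \frac{3}{115} \approx -0.026087$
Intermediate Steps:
$q{\left(G,J \right)} = \frac{G}{6}$
$\frac{1}{q{\left(-230,\left(7 - -8\right) - -53 \right)}} = \frac{1}{\frac{1}{6} \left(-230\right)} = \frac{1}{- \frac{115}{3}} = - \frac{3}{115}$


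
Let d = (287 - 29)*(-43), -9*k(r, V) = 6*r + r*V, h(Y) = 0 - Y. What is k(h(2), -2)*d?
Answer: -29584/3 ≈ -9861.3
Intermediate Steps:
h(Y) = -Y
k(r, V) = -2*r/3 - V*r/9 (k(r, V) = -(6*r + r*V)/9 = -(6*r + V*r)/9 = -2*r/3 - V*r/9)
d = -11094 (d = 258*(-43) = -11094)
k(h(2), -2)*d = -(-1*2)*(6 - 2)/9*(-11094) = -1/9*(-2)*4*(-11094) = (8/9)*(-11094) = -29584/3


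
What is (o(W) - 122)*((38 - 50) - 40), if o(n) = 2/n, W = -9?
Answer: 57200/9 ≈ 6355.6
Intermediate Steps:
(o(W) - 122)*((38 - 50) - 40) = (2/(-9) - 122)*((38 - 50) - 40) = (2*(-⅑) - 122)*(-12 - 40) = (-2/9 - 122)*(-52) = -1100/9*(-52) = 57200/9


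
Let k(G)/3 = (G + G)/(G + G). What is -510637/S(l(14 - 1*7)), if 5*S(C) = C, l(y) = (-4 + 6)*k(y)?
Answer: -2553185/6 ≈ -4.2553e+5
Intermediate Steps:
k(G) = 3 (k(G) = 3*((G + G)/(G + G)) = 3*((2*G)/((2*G))) = 3*((2*G)*(1/(2*G))) = 3*1 = 3)
l(y) = 6 (l(y) = (-4 + 6)*3 = 2*3 = 6)
S(C) = C/5
-510637/S(l(14 - 1*7)) = -510637/((⅕)*6) = -510637/6/5 = -510637*⅚ = -2553185/6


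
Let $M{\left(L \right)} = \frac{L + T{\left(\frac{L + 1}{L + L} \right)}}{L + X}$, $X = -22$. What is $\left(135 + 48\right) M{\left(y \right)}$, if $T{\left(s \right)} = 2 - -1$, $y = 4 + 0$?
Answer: $- \frac{427}{6} \approx -71.167$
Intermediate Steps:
$y = 4$
$T{\left(s \right)} = 3$ ($T{\left(s \right)} = 2 + 1 = 3$)
$M{\left(L \right)} = \frac{3 + L}{-22 + L}$ ($M{\left(L \right)} = \frac{L + 3}{L - 22} = \frac{3 + L}{-22 + L}$)
$\left(135 + 48\right) M{\left(y \right)} = \left(135 + 48\right) \frac{3 + 4}{-22 + 4} = 183 \frac{1}{-18} \cdot 7 = 183 \left(\left(- \frac{1}{18}\right) 7\right) = 183 \left(- \frac{7}{18}\right) = - \frac{427}{6}$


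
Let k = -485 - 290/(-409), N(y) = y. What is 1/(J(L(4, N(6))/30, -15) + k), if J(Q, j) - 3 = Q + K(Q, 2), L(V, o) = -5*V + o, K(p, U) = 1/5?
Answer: -6135/2954356 ≈ -0.0020766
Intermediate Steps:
K(p, U) = ⅕
k = -198075/409 (k = -485 - 290*(-1)/409 = -485 - 1*(-290/409) = -485 + 290/409 = -198075/409 ≈ -484.29)
L(V, o) = o - 5*V
J(Q, j) = 16/5 + Q (J(Q, j) = 3 + (Q + ⅕) = 3 + (⅕ + Q) = 16/5 + Q)
1/(J(L(4, N(6))/30, -15) + k) = 1/((16/5 + (6 - 5*4)/30) - 198075/409) = 1/((16/5 + (6 - 20)*(1/30)) - 198075/409) = 1/((16/5 - 14*1/30) - 198075/409) = 1/((16/5 - 7/15) - 198075/409) = 1/(41/15 - 198075/409) = 1/(-2954356/6135) = -6135/2954356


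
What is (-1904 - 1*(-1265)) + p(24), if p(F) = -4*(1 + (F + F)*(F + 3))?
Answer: -5827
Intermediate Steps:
p(F) = -4 - 8*F*(3 + F) (p(F) = -4*(1 + (2*F)*(3 + F)) = -4*(1 + 2*F*(3 + F)) = -4 - 8*F*(3 + F))
(-1904 - 1*(-1265)) + p(24) = (-1904 - 1*(-1265)) + (-4 - 24*24 - 8*24²) = (-1904 + 1265) + (-4 - 576 - 8*576) = -639 + (-4 - 576 - 4608) = -639 - 5188 = -5827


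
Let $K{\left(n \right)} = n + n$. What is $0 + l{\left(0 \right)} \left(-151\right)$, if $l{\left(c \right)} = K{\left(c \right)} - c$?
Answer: $0$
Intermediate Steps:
$K{\left(n \right)} = 2 n$
$l{\left(c \right)} = c$ ($l{\left(c \right)} = 2 c - c = c$)
$0 + l{\left(0 \right)} \left(-151\right) = 0 + 0 \left(-151\right) = 0 + 0 = 0$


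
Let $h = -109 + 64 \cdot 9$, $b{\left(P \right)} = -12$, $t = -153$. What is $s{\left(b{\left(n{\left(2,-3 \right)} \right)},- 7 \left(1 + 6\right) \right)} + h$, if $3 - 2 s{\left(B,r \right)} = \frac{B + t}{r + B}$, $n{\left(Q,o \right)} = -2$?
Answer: $\frac{28496}{61} \approx 467.15$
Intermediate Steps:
$s{\left(B,r \right)} = \frac{3}{2} - \frac{-153 + B}{2 \left(B + r\right)}$ ($s{\left(B,r \right)} = \frac{3}{2} - \frac{\left(B - 153\right) \frac{1}{r + B}}{2} = \frac{3}{2} - \frac{\left(-153 + B\right) \frac{1}{B + r}}{2} = \frac{3}{2} - \frac{\frac{1}{B + r} \left(-153 + B\right)}{2} = \frac{3}{2} - \frac{-153 + B}{2 \left(B + r\right)}$)
$h = 467$ ($h = -109 + 576 = 467$)
$s{\left(b{\left(n{\left(2,-3 \right)} \right)},- 7 \left(1 + 6\right) \right)} + h = \frac{\frac{153}{2} - 12 + \frac{3 \left(- 7 \left(1 + 6\right)\right)}{2}}{-12 - 7 \left(1 + 6\right)} + 467 = \frac{\frac{153}{2} - 12 + \frac{3 \left(\left(-7\right) 7\right)}{2}}{-12 - 49} + 467 = \frac{\frac{153}{2} - 12 + \frac{3}{2} \left(-49\right)}{-12 - 49} + 467 = \frac{\frac{153}{2} - 12 - \frac{147}{2}}{-61} + 467 = \left(- \frac{1}{61}\right) \left(-9\right) + 467 = \frac{9}{61} + 467 = \frac{28496}{61}$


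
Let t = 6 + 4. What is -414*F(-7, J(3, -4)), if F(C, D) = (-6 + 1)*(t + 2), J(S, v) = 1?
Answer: 24840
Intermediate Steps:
t = 10
F(C, D) = -60 (F(C, D) = (-6 + 1)*(10 + 2) = -5*12 = -60)
-414*F(-7, J(3, -4)) = -414*(-60) = 24840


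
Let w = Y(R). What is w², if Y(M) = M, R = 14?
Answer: 196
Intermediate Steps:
w = 14
w² = 14² = 196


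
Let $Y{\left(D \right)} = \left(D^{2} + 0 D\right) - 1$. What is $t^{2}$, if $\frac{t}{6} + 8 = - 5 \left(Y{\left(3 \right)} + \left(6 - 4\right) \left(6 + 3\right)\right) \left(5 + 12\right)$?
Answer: $177102864$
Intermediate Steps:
$Y{\left(D \right)} = -1 + D^{2}$ ($Y{\left(D \right)} = \left(D^{2} + 0\right) - 1 = D^{2} - 1 = -1 + D^{2}$)
$t = -13308$ ($t = -48 + 6 \left(- 5 \left(\left(-1 + 3^{2}\right) + \left(6 - 4\right) \left(6 + 3\right)\right) \left(5 + 12\right)\right) = -48 + 6 \left(- 5 \left(\left(-1 + 9\right) + 2 \cdot 9\right) 17\right) = -48 + 6 \left(- 5 \left(8 + 18\right) 17\right) = -48 + 6 \left(- 5 \cdot 26 \cdot 17\right) = -48 + 6 \left(\left(-5\right) 442\right) = -48 + 6 \left(-2210\right) = -48 - 13260 = -13308$)
$t^{2} = \left(-13308\right)^{2} = 177102864$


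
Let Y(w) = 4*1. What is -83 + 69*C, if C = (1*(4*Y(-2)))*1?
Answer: 1021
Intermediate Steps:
Y(w) = 4
C = 16 (C = (1*(4*4))*1 = (1*16)*1 = 16*1 = 16)
-83 + 69*C = -83 + 69*16 = -83 + 1104 = 1021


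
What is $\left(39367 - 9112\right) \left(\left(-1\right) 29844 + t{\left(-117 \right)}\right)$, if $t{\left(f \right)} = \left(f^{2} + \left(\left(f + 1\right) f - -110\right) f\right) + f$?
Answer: $-48924331830$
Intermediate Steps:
$t{\left(f \right)} = f + f^{2} + f \left(110 + f \left(1 + f\right)\right)$ ($t{\left(f \right)} = \left(f^{2} + \left(\left(1 + f\right) f + 110\right) f\right) + f = \left(f^{2} + \left(f \left(1 + f\right) + 110\right) f\right) + f = \left(f^{2} + \left(110 + f \left(1 + f\right)\right) f\right) + f = \left(f^{2} + f \left(110 + f \left(1 + f\right)\right)\right) + f = f + f^{2} + f \left(110 + f \left(1 + f\right)\right)$)
$\left(39367 - 9112\right) \left(\left(-1\right) 29844 + t{\left(-117 \right)}\right) = \left(39367 - 9112\right) \left(\left(-1\right) 29844 - 117 \left(111 + \left(-117\right)^{2} + 2 \left(-117\right)\right)\right) = 30255 \left(-29844 - 117 \left(111 + 13689 - 234\right)\right) = 30255 \left(-29844 - 1587222\right) = 30255 \left(-1617066\right) = -48924331830$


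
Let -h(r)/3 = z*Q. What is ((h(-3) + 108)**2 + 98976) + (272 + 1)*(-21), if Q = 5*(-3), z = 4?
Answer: 176187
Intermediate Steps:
Q = -15
h(r) = 180 (h(r) = -12*(-15) = -3*(-60) = 180)
((h(-3) + 108)**2 + 98976) + (272 + 1)*(-21) = ((180 + 108)**2 + 98976) + (272 + 1)*(-21) = (288**2 + 98976) + 273*(-21) = (82944 + 98976) - 5733 = 181920 - 5733 = 176187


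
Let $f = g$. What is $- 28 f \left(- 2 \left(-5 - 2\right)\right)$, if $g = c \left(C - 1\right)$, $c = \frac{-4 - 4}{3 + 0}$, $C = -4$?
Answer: $- \frac{15680}{3} \approx -5226.7$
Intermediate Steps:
$c = - \frac{8}{3} \approx -2.6667$
$g = \frac{40}{3}$ ($g = - \frac{8 \left(-4 - 1\right)}{3} = \left(- \frac{8}{3}\right) \left(-5\right) = \frac{40}{3} \approx 13.333$)
$f = \frac{40}{3} \approx 13.333$
$- 28 f \left(- 2 \left(-5 - 2\right)\right) = \left(-28\right) \frac{40}{3} \left(- 2 \left(-5 - 2\right)\right) = - \frac{1120 \left(\left(-2\right) \left(-7\right)\right)}{3} = \left(- \frac{1120}{3}\right) 14 = - \frac{15680}{3}$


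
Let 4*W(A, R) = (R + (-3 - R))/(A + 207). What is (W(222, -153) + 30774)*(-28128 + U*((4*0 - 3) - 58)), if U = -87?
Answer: -401711832867/572 ≈ -7.0229e+8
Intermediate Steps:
W(A, R) = -3/(4*(207 + A)) (W(A, R) = ((R + (-3 - R))/(A + 207))/4 = (-3/(207 + A))/4 = -3/(4*(207 + A)))
(W(222, -153) + 30774)*(-28128 + U*((4*0 - 3) - 58)) = (-3/(828 + 4*222) + 30774)*(-28128 - 87*((4*0 - 3) - 58)) = (-3/(828 + 888) + 30774)*(-28128 - 87*((0 - 3) - 58)) = (-3/1716 + 30774)*(-28128 - 87*(-3 - 58)) = (-3*1/1716 + 30774)*(-28128 - 87*(-61)) = (-1/572 + 30774)*(-28128 + 5307) = (17602727/572)*(-22821) = -401711832867/572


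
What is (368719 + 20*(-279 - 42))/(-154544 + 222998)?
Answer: 362299/68454 ≈ 5.2926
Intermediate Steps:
(368719 + 20*(-279 - 42))/(-154544 + 222998) = (368719 + 20*(-321))/68454 = (368719 - 6420)*(1/68454) = 362299*(1/68454) = 362299/68454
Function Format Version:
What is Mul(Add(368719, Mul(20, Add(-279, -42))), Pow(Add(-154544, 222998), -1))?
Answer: Rational(362299, 68454) ≈ 5.2926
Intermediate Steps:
Mul(Add(368719, Mul(20, Add(-279, -42))), Pow(Add(-154544, 222998), -1)) = Mul(Add(368719, Mul(20, -321)), Pow(68454, -1)) = Mul(Add(368719, -6420), Rational(1, 68454)) = Mul(362299, Rational(1, 68454)) = Rational(362299, 68454)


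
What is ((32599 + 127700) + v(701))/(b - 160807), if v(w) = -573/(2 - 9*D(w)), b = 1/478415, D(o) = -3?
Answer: -1111859902335/1115520973108 ≈ -0.99672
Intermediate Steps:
b = 1/478415 ≈ 2.0902e-6
v(w) = -573/29 (v(w) = -573/(2 - 9*(-3)) = -573/(2 + 27) = -573/29)
((32599 + 127700) + v(701))/(b - 160807) = ((32599 + 127700) - 573/29)/(1/478415 - 160807) = (160299 - 573/29)/(-76932480904/478415) = (4648098/29)*(-478415/76932480904) = -1111859902335/1115520973108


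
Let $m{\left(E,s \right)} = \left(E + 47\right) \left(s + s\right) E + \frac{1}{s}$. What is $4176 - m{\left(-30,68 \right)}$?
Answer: $\frac{5000447}{68} \approx 73536.0$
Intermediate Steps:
$m{\left(E,s \right)} = \frac{1}{s} + 2 E s \left(47 + E\right)$ ($m{\left(E,s \right)} = \left(47 + E\right) 2 s E + \frac{1}{s} = 2 s \left(47 + E\right) E + \frac{1}{s} = 2 E s \left(47 + E\right) + \frac{1}{s} = \frac{1}{s} + 2 E s \left(47 + E\right)$)
$4176 - m{\left(-30,68 \right)} = 4176 - \frac{1 + 2 \left(-30\right) 68^{2} \left(47 - 30\right)}{68} = 4176 - \frac{1 + 2 \left(-30\right) 4624 \cdot 17}{68} = 4176 - \frac{1 - 4716480}{68} = 4176 - \frac{1}{68} \left(-4716479\right) = 4176 - - \frac{4716479}{68} = 4176 + \frac{4716479}{68} = \frac{5000447}{68}$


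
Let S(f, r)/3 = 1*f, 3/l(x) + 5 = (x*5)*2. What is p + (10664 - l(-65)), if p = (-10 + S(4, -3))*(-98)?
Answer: 6856543/655 ≈ 10468.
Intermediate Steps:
l(x) = 3/(-5 + 10*x) (l(x) = 3/(-5 + (x*5)*2) = 3/(-5 + (5*x)*2) = 3/(-5 + 10*x))
S(f, r) = 3*f (S(f, r) = 3*(1*f) = 3*f)
p = -196 (p = (-10 + 3*4)*(-98) = (-10 + 12)*(-98) = 2*(-98) = -196)
p + (10664 - l(-65)) = -196 + (10664 - 3/(5*(-1 + 2*(-65)))) = -196 + (10664 - 3/(5*(-1 - 130))) = -196 + (10664 - 3/(5*(-131))) = -196 + (10664 - 3*(-1)/(5*131)) = -196 + (10664 - 1*(-3/655)) = -196 + (10664 + 3/655) = -196 + 6984923/655 = 6856543/655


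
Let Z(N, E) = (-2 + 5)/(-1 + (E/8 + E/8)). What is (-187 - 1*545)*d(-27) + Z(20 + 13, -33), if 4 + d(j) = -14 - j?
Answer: -243768/37 ≈ -6588.3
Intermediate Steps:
Z(N, E) = 3/(-1 + E/4) (Z(N, E) = 3/(-1 + (E*(⅛) + E*(⅛))) = 3/(-1 + (E/8 + E/8)) = 3/(-1 + E/4))
d(j) = -18 - j (d(j) = -4 + (-14 - j) = -18 - j)
(-187 - 1*545)*d(-27) + Z(20 + 13, -33) = (-187 - 1*545)*(-18 - 1*(-27)) + 12/(-4 - 33) = (-187 - 545)*(-18 + 27) + 12/(-37) = -732*9 + 12*(-1/37) = -6588 - 12/37 = -243768/37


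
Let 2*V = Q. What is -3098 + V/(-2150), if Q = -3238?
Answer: -6659081/2150 ≈ -3097.2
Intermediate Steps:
V = -1619 (V = (½)*(-3238) = -1619)
-3098 + V/(-2150) = -3098 - 1619/(-2150) = -3098 - 1619*(-1/2150) = -3098 + 1619/2150 = -6659081/2150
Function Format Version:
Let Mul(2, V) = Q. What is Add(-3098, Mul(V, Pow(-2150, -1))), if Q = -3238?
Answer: Rational(-6659081, 2150) ≈ -3097.2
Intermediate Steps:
V = -1619 (V = Mul(Rational(1, 2), -3238) = -1619)
Add(-3098, Mul(V, Pow(-2150, -1))) = Add(-3098, Mul(-1619, Pow(-2150, -1))) = Add(-3098, Mul(-1619, Rational(-1, 2150))) = Add(-3098, Rational(1619, 2150)) = Rational(-6659081, 2150)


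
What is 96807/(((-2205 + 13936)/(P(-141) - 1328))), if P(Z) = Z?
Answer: -142209483/11731 ≈ -12123.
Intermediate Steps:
96807/(((-2205 + 13936)/(P(-141) - 1328))) = 96807/(((-2205 + 13936)/(-141 - 1328))) = 96807/((11731/(-1469))) = 96807/((11731*(-1/1469))) = 96807/(-11731/1469) = 96807*(-1469/11731) = -142209483/11731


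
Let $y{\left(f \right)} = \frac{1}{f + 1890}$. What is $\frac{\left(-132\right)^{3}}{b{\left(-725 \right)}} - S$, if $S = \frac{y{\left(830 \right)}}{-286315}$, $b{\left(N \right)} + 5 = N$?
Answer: $\frac{179116171914313}{56850706400} \approx 3150.6$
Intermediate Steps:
$b{\left(N \right)} = -5 + N$
$y{\left(f \right)} = \frac{1}{1890 + f}$
$S = - \frac{1}{778776800}$ ($S = \frac{1}{\left(1890 + 830\right) \left(-286315\right)} = \frac{1}{2720} \left(- \frac{1}{286315}\right) = - \frac{1}{778776800} \approx -1.2841 \cdot 10^{-9}$)
$\frac{\left(-132\right)^{3}}{b{\left(-725 \right)}} - S = \frac{\left(-132\right)^{3}}{-5 - 725} - - \frac{1}{778776800} = - \frac{2299968}{-730} + \frac{1}{778776800} = \left(-2299968\right) \left(- \frac{1}{730}\right) + \frac{1}{778776800} = \frac{1149984}{365} + \frac{1}{778776800} = \frac{179116171914313}{56850706400}$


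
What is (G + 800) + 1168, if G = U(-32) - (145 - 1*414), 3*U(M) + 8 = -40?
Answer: 2221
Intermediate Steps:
U(M) = -16 (U(M) = -8/3 + (⅓)*(-40) = -8/3 - 40/3 = -16)
G = 253 (G = -16 - (145 - 1*414) = -16 - (145 - 414) = -16 - 1*(-269) = -16 + 269 = 253)
(G + 800) + 1168 = (253 + 800) + 1168 = 1053 + 1168 = 2221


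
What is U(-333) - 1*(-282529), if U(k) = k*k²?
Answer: -36643508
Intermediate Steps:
U(k) = k³
U(-333) - 1*(-282529) = (-333)³ - 1*(-282529) = -36926037 + 282529 = -36643508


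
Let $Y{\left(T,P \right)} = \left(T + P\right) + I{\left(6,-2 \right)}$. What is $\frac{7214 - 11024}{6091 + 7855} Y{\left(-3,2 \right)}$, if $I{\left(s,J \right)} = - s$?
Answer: $\frac{13335}{6973} \approx 1.9124$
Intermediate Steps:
$Y{\left(T,P \right)} = -6 + P + T$ ($Y{\left(T,P \right)} = \left(T + P\right) - 6 = \left(P + T\right) - 6 = -6 + P + T$)
$\frac{7214 - 11024}{6091 + 7855} Y{\left(-3,2 \right)} = \frac{7214 - 11024}{6091 + 7855} \left(-6 + 2 - 3\right) = - \frac{3810}{13946} \left(-7\right) = \left(-3810\right) \frac{1}{13946} \left(-7\right) = \left(- \frac{1905}{6973}\right) \left(-7\right) = \frac{13335}{6973}$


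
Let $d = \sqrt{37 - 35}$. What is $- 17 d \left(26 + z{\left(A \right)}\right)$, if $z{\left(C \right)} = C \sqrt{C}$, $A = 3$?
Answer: $- 442 \sqrt{2} - 51 \sqrt{6} \approx -750.01$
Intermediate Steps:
$z{\left(C \right)} = C^{\frac{3}{2}}$
$d = \sqrt{2} \approx 1.4142$
$- 17 d \left(26 + z{\left(A \right)}\right) = - 17 \sqrt{2} \left(26 + 3^{\frac{3}{2}}\right) = - 17 \sqrt{2} \left(26 + 3 \sqrt{3}\right)$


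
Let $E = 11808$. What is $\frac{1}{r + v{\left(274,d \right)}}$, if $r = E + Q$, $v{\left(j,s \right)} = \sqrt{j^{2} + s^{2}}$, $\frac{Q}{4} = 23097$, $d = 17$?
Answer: $\frac{104196}{10856731051} - \frac{\sqrt{75365}}{10856731051} \approx 9.5721 \cdot 10^{-6}$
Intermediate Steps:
$Q = 92388$ ($Q = 4 \cdot 23097 = 92388$)
$r = 104196$ ($r = 11808 + 92388 = 104196$)
$\frac{1}{r + v{\left(274,d \right)}} = \frac{1}{104196 + \sqrt{274^{2} + 17^{2}}} = \frac{1}{104196 + \sqrt{75076 + 289}} = \frac{1}{104196 + \sqrt{75365}}$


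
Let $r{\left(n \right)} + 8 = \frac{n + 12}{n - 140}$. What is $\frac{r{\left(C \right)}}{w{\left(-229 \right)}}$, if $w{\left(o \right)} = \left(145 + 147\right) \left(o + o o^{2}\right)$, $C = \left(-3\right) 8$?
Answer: $\frac{25}{11059565992} \approx 2.2605 \cdot 10^{-9}$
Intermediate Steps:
$C = -24$
$r{\left(n \right)} = -8 + \frac{12 + n}{-140 + n}$ ($r{\left(n \right)} = -8 + \frac{n + 12}{n - 140} = -8 + \frac{12 + n}{-140 + n}$)
$w{\left(o \right)} = 292 o + 292 o^{3}$ ($w{\left(o \right)} = 292 \left(o + o^{3}\right) = 292 o + 292 o^{3}$)
$\frac{r{\left(C \right)}}{w{\left(-229 \right)}} = \frac{\frac{1}{-140 - 24} \left(1132 - -168\right)}{292 \left(-229\right) \left(1 + \left(-229\right)^{2}\right)} = \frac{\frac{1}{-164} \left(1132 + 168\right)}{292 \left(-229\right) \left(1 + 52441\right)} = \frac{\left(- \frac{1}{164}\right) 1300}{292 \left(-229\right) 52442} = - \frac{325}{41 \left(-3506691656\right)} = \left(- \frac{325}{41}\right) \left(- \frac{1}{3506691656}\right) = \frac{25}{11059565992}$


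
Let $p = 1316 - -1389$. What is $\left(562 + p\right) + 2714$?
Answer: $5981$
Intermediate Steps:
$p = 2705$ ($p = 1316 + 1389 = 2705$)
$\left(562 + p\right) + 2714 = \left(562 + 2705\right) + 2714 = 3267 + 2714 = 5981$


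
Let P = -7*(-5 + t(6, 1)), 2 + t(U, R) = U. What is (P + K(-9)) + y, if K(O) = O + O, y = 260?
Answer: 249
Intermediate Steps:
t(U, R) = -2 + U
K(O) = 2*O
P = 7 (P = -7*(-5 + (-2 + 6)) = -7*(-5 + 4) = -7*(-1) = 7)
(P + K(-9)) + y = (7 + 2*(-9)) + 260 = (7 - 18) + 260 = -11 + 260 = 249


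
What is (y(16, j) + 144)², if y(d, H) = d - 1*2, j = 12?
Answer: 24964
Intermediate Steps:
y(d, H) = -2 + d (y(d, H) = d - 2 = -2 + d)
(y(16, j) + 144)² = ((-2 + 16) + 144)² = (14 + 144)² = 158² = 24964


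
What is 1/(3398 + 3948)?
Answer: 1/7346 ≈ 0.00013613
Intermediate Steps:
1/(3398 + 3948) = 1/7346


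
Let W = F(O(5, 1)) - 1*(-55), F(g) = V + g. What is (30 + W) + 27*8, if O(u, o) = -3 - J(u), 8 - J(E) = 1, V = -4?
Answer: 287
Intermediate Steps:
J(E) = 7 (J(E) = 8 - 1*1 = 8 - 1 = 7)
O(u, o) = -10 (O(u, o) = -3 - 1*7 = -3 - 7 = -10)
F(g) = -4 + g
W = 41 (W = (-4 - 10) - 1*(-55) = -14 + 55 = 41)
(30 + W) + 27*8 = (30 + 41) + 27*8 = 71 + 216 = 287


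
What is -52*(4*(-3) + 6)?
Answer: 312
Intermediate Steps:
-52*(4*(-3) + 6) = -52*(-12 + 6) = -52*(-6) = 312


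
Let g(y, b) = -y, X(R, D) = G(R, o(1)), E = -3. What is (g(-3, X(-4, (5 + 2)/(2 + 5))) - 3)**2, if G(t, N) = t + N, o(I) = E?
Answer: 0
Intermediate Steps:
o(I) = -3
G(t, N) = N + t
X(R, D) = -3 + R
(g(-3, X(-4, (5 + 2)/(2 + 5))) - 3)**2 = (-1*(-3) - 3)**2 = (3 - 3)**2 = 0**2 = 0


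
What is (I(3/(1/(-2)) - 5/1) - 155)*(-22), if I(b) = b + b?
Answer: 3894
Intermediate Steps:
I(b) = 2*b
(I(3/(1/(-2)) - 5/1) - 155)*(-22) = (2*(3/(1/(-2)) - 5/1) - 155)*(-22) = (2*(3/(-½) - 5*1) - 155)*(-22) = (2*(3*(-2) - 5) - 155)*(-22) = (2*(-6 - 5) - 155)*(-22) = (2*(-11) - 155)*(-22) = (-22 - 155)*(-22) = -177*(-22) = 3894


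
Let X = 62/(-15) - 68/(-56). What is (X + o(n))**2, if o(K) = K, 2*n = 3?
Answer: 22201/11025 ≈ 2.0137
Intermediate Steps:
n = 3/2 (n = (1/2)*3 = 3/2 ≈ 1.5000)
X = -613/210 (X = 62*(-1/15) - 68*(-1/56) = -62/15 + 17/14 = -613/210 ≈ -2.9190)
(X + o(n))**2 = (-613/210 + 3/2)**2 = (-149/105)**2 = 22201/11025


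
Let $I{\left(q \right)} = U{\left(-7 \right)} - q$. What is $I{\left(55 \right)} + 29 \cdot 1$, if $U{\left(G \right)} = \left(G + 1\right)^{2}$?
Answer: $10$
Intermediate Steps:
$U{\left(G \right)} = \left(1 + G\right)^{2}$
$I{\left(q \right)} = 36 - q$ ($I{\left(q \right)} = \left(1 - 7\right)^{2} - q = \left(-6\right)^{2} - q = 36 - q$)
$I{\left(55 \right)} + 29 \cdot 1 = \left(36 - 55\right) + 29 \cdot 1 = \left(36 - 55\right) + 29 = -19 + 29 = 10$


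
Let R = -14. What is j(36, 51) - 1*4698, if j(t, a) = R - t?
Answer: -4748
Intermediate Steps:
j(t, a) = -14 - t
j(36, 51) - 1*4698 = (-14 - 1*36) - 1*4698 = (-14 - 36) - 4698 = -50 - 4698 = -4748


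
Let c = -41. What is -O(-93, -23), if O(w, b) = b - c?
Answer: -18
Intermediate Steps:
O(w, b) = 41 + b (O(w, b) = b - 1*(-41) = b + 41 = 41 + b)
-O(-93, -23) = -(41 - 23) = -1*18 = -18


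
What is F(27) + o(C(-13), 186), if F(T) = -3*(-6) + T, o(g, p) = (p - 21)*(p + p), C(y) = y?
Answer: 61425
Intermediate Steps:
o(g, p) = 2*p*(-21 + p) (o(g, p) = (-21 + p)*(2*p) = 2*p*(-21 + p))
F(T) = 18 + T
F(27) + o(C(-13), 186) = (18 + 27) + 2*186*(-21 + 186) = 45 + 2*186*165 = 45 + 61380 = 61425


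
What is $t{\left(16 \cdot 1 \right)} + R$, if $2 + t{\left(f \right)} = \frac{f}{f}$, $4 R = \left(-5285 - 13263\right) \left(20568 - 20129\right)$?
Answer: $-2035644$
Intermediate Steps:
$R = -2035643$ ($R = \frac{\left(-5285 - 13263\right) \left(20568 - 20129\right)}{4} = \frac{\left(-18548\right) 439}{4} = \frac{1}{4} \left(-8142572\right) = -2035643$)
$t{\left(f \right)} = -1$ ($t{\left(f \right)} = -2 + \frac{f}{f} = -2 + 1 = -1$)
$t{\left(16 \cdot 1 \right)} + R = -1 - 2035643 = -2035644$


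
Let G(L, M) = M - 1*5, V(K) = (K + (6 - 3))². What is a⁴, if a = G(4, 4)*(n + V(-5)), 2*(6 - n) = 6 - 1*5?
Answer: 130321/16 ≈ 8145.1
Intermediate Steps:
n = 11/2 (n = 6 - (6 - 1*5)/2 = 6 - (6 - 5)/2 = 6 - ½*1 = 6 - ½ = 11/2 ≈ 5.5000)
V(K) = (3 + K)² (V(K) = (K + 3)² = (3 + K)²)
G(L, M) = -5 + M (G(L, M) = M - 5 = -5 + M)
a = -19/2 (a = (-5 + 4)*(11/2 + (3 - 5)²) = -(11/2 + (-2)²) = -(11/2 + 4) = -1*19/2 = -19/2 ≈ -9.5000)
a⁴ = (-19/2)⁴ = 130321/16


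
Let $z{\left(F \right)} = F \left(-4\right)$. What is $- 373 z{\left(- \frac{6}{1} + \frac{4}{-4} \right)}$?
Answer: $-10444$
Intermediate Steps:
$z{\left(F \right)} = - 4 F$
$- 373 z{\left(- \frac{6}{1} + \frac{4}{-4} \right)} = - 373 \left(- 4 \left(- \frac{6}{1} + \frac{4}{-4}\right)\right) = - 373 \left(- 4 \left(\left(-6\right) 1 + 4 \left(- \frac{1}{4}\right)\right)\right) = - 373 \left(- 4 \left(-6 - 1\right)\right) = - 373 \left(\left(-4\right) \left(-7\right)\right) = \left(-373\right) 28 = -10444$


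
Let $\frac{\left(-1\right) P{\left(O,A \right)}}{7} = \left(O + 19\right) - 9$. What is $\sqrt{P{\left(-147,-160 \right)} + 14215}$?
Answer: $3 \sqrt{1686} \approx 123.18$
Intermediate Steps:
$P{\left(O,A \right)} = -70 - 7 O$ ($P{\left(O,A \right)} = - 7 \left(\left(O + 19\right) - 9\right) = - 7 \left(\left(19 + O\right) - 9\right) = - 7 \left(10 + O\right) = -70 - 7 O$)
$\sqrt{P{\left(-147,-160 \right)} + 14215} = \sqrt{\left(-70 - -1029\right) + 14215} = \sqrt{\left(-70 + 1029\right) + 14215} = \sqrt{959 + 14215} = \sqrt{15174} = 3 \sqrt{1686}$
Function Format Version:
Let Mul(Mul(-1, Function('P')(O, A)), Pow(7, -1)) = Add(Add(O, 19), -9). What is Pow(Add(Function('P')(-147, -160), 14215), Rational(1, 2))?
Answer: Mul(3, Pow(1686, Rational(1, 2))) ≈ 123.18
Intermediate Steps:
Function('P')(O, A) = Add(-70, Mul(-7, O)) (Function('P')(O, A) = Mul(-7, Add(Add(O, 19), -9)) = Mul(-7, Add(Add(19, O), -9)) = Mul(-7, Add(10, O)) = Add(-70, Mul(-7, O)))
Pow(Add(Function('P')(-147, -160), 14215), Rational(1, 2)) = Pow(Add(Add(-70, Mul(-7, -147)), 14215), Rational(1, 2)) = Pow(Add(Add(-70, 1029), 14215), Rational(1, 2)) = Pow(Add(959, 14215), Rational(1, 2)) = Pow(15174, Rational(1, 2)) = Mul(3, Pow(1686, Rational(1, 2)))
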